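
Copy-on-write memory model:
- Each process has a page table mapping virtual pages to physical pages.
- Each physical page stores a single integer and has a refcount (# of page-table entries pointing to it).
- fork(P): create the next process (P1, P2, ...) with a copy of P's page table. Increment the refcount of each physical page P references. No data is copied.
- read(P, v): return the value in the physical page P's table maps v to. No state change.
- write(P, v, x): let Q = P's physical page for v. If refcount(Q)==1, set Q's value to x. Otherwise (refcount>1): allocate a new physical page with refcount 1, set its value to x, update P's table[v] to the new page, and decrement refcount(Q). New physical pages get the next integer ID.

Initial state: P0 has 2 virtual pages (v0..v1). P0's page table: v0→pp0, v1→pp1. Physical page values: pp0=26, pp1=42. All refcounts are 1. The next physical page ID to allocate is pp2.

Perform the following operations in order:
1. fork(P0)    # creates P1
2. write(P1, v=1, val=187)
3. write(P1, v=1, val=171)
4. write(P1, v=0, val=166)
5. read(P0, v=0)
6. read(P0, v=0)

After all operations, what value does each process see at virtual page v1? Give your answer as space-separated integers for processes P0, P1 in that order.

Answer: 42 171

Derivation:
Op 1: fork(P0) -> P1. 2 ppages; refcounts: pp0:2 pp1:2
Op 2: write(P1, v1, 187). refcount(pp1)=2>1 -> COPY to pp2. 3 ppages; refcounts: pp0:2 pp1:1 pp2:1
Op 3: write(P1, v1, 171). refcount(pp2)=1 -> write in place. 3 ppages; refcounts: pp0:2 pp1:1 pp2:1
Op 4: write(P1, v0, 166). refcount(pp0)=2>1 -> COPY to pp3. 4 ppages; refcounts: pp0:1 pp1:1 pp2:1 pp3:1
Op 5: read(P0, v0) -> 26. No state change.
Op 6: read(P0, v0) -> 26. No state change.
P0: v1 -> pp1 = 42
P1: v1 -> pp2 = 171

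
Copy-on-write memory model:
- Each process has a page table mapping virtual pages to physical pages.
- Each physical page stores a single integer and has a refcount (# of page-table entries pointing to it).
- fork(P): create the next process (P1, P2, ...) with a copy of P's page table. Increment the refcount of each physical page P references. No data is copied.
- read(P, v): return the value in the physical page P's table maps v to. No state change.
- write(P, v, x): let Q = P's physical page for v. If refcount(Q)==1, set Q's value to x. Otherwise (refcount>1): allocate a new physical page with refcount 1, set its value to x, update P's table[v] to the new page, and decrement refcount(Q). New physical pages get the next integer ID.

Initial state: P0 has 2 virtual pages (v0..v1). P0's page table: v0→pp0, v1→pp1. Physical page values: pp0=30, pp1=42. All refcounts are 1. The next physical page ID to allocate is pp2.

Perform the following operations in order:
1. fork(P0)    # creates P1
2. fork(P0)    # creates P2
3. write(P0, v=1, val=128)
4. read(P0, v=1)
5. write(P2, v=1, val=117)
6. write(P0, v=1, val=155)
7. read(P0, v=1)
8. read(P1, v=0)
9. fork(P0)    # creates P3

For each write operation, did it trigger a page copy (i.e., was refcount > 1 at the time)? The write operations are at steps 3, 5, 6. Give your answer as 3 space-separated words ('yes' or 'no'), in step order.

Op 1: fork(P0) -> P1. 2 ppages; refcounts: pp0:2 pp1:2
Op 2: fork(P0) -> P2. 2 ppages; refcounts: pp0:3 pp1:3
Op 3: write(P0, v1, 128). refcount(pp1)=3>1 -> COPY to pp2. 3 ppages; refcounts: pp0:3 pp1:2 pp2:1
Op 4: read(P0, v1) -> 128. No state change.
Op 5: write(P2, v1, 117). refcount(pp1)=2>1 -> COPY to pp3. 4 ppages; refcounts: pp0:3 pp1:1 pp2:1 pp3:1
Op 6: write(P0, v1, 155). refcount(pp2)=1 -> write in place. 4 ppages; refcounts: pp0:3 pp1:1 pp2:1 pp3:1
Op 7: read(P0, v1) -> 155. No state change.
Op 8: read(P1, v0) -> 30. No state change.
Op 9: fork(P0) -> P3. 4 ppages; refcounts: pp0:4 pp1:1 pp2:2 pp3:1

yes yes no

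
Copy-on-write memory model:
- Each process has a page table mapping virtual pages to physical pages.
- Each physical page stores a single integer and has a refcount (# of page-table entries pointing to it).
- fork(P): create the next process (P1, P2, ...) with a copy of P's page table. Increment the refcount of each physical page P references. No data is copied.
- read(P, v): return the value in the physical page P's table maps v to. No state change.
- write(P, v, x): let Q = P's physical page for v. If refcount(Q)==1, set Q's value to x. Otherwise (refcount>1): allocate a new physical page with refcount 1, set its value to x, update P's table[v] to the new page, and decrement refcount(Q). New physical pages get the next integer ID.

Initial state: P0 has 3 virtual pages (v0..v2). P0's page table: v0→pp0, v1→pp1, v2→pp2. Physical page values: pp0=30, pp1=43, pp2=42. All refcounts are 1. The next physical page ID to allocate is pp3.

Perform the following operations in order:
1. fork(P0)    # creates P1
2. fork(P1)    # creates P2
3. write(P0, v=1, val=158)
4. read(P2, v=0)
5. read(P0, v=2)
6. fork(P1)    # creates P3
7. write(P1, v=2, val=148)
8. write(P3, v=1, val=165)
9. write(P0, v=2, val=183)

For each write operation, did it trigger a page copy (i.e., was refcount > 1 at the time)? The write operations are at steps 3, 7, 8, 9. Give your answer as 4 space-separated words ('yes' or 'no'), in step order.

Op 1: fork(P0) -> P1. 3 ppages; refcounts: pp0:2 pp1:2 pp2:2
Op 2: fork(P1) -> P2. 3 ppages; refcounts: pp0:3 pp1:3 pp2:3
Op 3: write(P0, v1, 158). refcount(pp1)=3>1 -> COPY to pp3. 4 ppages; refcounts: pp0:3 pp1:2 pp2:3 pp3:1
Op 4: read(P2, v0) -> 30. No state change.
Op 5: read(P0, v2) -> 42. No state change.
Op 6: fork(P1) -> P3. 4 ppages; refcounts: pp0:4 pp1:3 pp2:4 pp3:1
Op 7: write(P1, v2, 148). refcount(pp2)=4>1 -> COPY to pp4. 5 ppages; refcounts: pp0:4 pp1:3 pp2:3 pp3:1 pp4:1
Op 8: write(P3, v1, 165). refcount(pp1)=3>1 -> COPY to pp5. 6 ppages; refcounts: pp0:4 pp1:2 pp2:3 pp3:1 pp4:1 pp5:1
Op 9: write(P0, v2, 183). refcount(pp2)=3>1 -> COPY to pp6. 7 ppages; refcounts: pp0:4 pp1:2 pp2:2 pp3:1 pp4:1 pp5:1 pp6:1

yes yes yes yes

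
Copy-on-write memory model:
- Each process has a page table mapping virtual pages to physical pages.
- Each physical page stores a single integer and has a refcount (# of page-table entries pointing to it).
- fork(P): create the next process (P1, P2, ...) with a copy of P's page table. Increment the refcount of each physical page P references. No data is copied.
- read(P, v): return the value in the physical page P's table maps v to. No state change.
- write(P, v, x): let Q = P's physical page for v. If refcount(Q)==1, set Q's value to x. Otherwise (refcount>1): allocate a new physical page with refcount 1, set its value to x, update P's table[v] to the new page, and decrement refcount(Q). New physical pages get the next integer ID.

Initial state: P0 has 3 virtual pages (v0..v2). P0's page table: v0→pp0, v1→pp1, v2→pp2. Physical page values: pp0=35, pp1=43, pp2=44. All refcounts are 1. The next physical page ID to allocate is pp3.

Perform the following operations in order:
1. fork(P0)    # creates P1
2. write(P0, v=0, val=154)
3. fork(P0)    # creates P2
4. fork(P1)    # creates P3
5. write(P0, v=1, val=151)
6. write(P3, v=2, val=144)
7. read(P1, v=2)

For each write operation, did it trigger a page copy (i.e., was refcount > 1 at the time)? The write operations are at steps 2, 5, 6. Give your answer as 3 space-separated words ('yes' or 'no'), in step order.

Op 1: fork(P0) -> P1. 3 ppages; refcounts: pp0:2 pp1:2 pp2:2
Op 2: write(P0, v0, 154). refcount(pp0)=2>1 -> COPY to pp3. 4 ppages; refcounts: pp0:1 pp1:2 pp2:2 pp3:1
Op 3: fork(P0) -> P2. 4 ppages; refcounts: pp0:1 pp1:3 pp2:3 pp3:2
Op 4: fork(P1) -> P3. 4 ppages; refcounts: pp0:2 pp1:4 pp2:4 pp3:2
Op 5: write(P0, v1, 151). refcount(pp1)=4>1 -> COPY to pp4. 5 ppages; refcounts: pp0:2 pp1:3 pp2:4 pp3:2 pp4:1
Op 6: write(P3, v2, 144). refcount(pp2)=4>1 -> COPY to pp5. 6 ppages; refcounts: pp0:2 pp1:3 pp2:3 pp3:2 pp4:1 pp5:1
Op 7: read(P1, v2) -> 44. No state change.

yes yes yes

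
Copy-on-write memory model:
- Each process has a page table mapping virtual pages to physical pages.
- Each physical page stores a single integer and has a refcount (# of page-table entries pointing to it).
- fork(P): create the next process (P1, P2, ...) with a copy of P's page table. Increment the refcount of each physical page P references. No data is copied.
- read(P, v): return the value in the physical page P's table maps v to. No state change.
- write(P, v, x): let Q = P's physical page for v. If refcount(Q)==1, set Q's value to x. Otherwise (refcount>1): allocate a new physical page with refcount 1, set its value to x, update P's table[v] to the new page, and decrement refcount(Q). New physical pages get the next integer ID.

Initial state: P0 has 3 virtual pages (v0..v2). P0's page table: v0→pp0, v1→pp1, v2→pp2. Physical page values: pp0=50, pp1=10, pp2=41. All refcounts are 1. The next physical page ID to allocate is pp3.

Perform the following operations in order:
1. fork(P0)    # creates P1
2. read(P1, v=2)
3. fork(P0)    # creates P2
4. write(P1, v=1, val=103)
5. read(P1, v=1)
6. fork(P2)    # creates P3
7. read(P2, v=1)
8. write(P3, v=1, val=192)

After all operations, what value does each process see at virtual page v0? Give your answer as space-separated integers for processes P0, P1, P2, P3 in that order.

Op 1: fork(P0) -> P1. 3 ppages; refcounts: pp0:2 pp1:2 pp2:2
Op 2: read(P1, v2) -> 41. No state change.
Op 3: fork(P0) -> P2. 3 ppages; refcounts: pp0:3 pp1:3 pp2:3
Op 4: write(P1, v1, 103). refcount(pp1)=3>1 -> COPY to pp3. 4 ppages; refcounts: pp0:3 pp1:2 pp2:3 pp3:1
Op 5: read(P1, v1) -> 103. No state change.
Op 6: fork(P2) -> P3. 4 ppages; refcounts: pp0:4 pp1:3 pp2:4 pp3:1
Op 7: read(P2, v1) -> 10. No state change.
Op 8: write(P3, v1, 192). refcount(pp1)=3>1 -> COPY to pp4. 5 ppages; refcounts: pp0:4 pp1:2 pp2:4 pp3:1 pp4:1
P0: v0 -> pp0 = 50
P1: v0 -> pp0 = 50
P2: v0 -> pp0 = 50
P3: v0 -> pp0 = 50

Answer: 50 50 50 50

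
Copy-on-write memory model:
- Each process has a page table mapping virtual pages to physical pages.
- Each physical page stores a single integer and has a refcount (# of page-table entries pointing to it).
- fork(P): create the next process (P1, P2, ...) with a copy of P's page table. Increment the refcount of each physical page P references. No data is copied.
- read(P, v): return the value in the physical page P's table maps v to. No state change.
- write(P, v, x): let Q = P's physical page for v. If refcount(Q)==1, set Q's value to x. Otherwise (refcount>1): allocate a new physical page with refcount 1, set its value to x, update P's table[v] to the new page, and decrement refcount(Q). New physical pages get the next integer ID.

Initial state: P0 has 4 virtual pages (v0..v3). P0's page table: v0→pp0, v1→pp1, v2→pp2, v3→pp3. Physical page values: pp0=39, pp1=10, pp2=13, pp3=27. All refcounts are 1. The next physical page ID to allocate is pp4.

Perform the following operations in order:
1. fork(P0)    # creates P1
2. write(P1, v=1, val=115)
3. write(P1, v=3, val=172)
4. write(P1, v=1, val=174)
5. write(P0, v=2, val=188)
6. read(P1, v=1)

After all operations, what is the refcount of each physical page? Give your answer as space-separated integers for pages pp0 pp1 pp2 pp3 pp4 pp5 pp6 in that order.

Op 1: fork(P0) -> P1. 4 ppages; refcounts: pp0:2 pp1:2 pp2:2 pp3:2
Op 2: write(P1, v1, 115). refcount(pp1)=2>1 -> COPY to pp4. 5 ppages; refcounts: pp0:2 pp1:1 pp2:2 pp3:2 pp4:1
Op 3: write(P1, v3, 172). refcount(pp3)=2>1 -> COPY to pp5. 6 ppages; refcounts: pp0:2 pp1:1 pp2:2 pp3:1 pp4:1 pp5:1
Op 4: write(P1, v1, 174). refcount(pp4)=1 -> write in place. 6 ppages; refcounts: pp0:2 pp1:1 pp2:2 pp3:1 pp4:1 pp5:1
Op 5: write(P0, v2, 188). refcount(pp2)=2>1 -> COPY to pp6. 7 ppages; refcounts: pp0:2 pp1:1 pp2:1 pp3:1 pp4:1 pp5:1 pp6:1
Op 6: read(P1, v1) -> 174. No state change.

Answer: 2 1 1 1 1 1 1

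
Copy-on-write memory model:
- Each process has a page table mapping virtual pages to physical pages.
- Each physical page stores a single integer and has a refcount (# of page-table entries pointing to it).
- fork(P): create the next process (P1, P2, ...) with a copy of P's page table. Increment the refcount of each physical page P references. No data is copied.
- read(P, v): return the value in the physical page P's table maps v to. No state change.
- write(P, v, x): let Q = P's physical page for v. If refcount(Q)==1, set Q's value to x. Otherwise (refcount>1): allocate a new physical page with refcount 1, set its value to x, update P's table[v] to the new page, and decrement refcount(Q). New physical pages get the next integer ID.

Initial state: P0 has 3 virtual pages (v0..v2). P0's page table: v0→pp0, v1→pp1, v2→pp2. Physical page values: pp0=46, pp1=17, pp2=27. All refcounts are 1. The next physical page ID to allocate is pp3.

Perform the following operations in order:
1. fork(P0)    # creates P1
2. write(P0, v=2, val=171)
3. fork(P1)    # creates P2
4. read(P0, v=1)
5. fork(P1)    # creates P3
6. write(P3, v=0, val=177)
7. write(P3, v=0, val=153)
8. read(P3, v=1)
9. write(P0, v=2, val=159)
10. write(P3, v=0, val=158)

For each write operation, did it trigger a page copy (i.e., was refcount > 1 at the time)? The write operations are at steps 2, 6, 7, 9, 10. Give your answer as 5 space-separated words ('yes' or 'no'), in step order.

Op 1: fork(P0) -> P1. 3 ppages; refcounts: pp0:2 pp1:2 pp2:2
Op 2: write(P0, v2, 171). refcount(pp2)=2>1 -> COPY to pp3. 4 ppages; refcounts: pp0:2 pp1:2 pp2:1 pp3:1
Op 3: fork(P1) -> P2. 4 ppages; refcounts: pp0:3 pp1:3 pp2:2 pp3:1
Op 4: read(P0, v1) -> 17. No state change.
Op 5: fork(P1) -> P3. 4 ppages; refcounts: pp0:4 pp1:4 pp2:3 pp3:1
Op 6: write(P3, v0, 177). refcount(pp0)=4>1 -> COPY to pp4. 5 ppages; refcounts: pp0:3 pp1:4 pp2:3 pp3:1 pp4:1
Op 7: write(P3, v0, 153). refcount(pp4)=1 -> write in place. 5 ppages; refcounts: pp0:3 pp1:4 pp2:3 pp3:1 pp4:1
Op 8: read(P3, v1) -> 17. No state change.
Op 9: write(P0, v2, 159). refcount(pp3)=1 -> write in place. 5 ppages; refcounts: pp0:3 pp1:4 pp2:3 pp3:1 pp4:1
Op 10: write(P3, v0, 158). refcount(pp4)=1 -> write in place. 5 ppages; refcounts: pp0:3 pp1:4 pp2:3 pp3:1 pp4:1

yes yes no no no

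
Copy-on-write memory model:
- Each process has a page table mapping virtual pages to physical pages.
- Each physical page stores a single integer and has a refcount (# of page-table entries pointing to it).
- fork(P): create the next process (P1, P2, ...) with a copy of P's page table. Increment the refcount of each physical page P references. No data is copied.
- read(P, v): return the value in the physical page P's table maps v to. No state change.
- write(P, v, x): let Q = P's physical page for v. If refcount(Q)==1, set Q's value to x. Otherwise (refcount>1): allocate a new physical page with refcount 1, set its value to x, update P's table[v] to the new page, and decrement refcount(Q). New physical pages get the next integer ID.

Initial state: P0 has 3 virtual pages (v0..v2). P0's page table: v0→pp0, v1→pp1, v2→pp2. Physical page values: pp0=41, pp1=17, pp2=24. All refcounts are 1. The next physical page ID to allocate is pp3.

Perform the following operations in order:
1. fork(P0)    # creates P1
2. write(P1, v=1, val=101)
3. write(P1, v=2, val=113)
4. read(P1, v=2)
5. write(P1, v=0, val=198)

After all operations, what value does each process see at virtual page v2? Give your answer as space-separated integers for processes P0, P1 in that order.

Answer: 24 113

Derivation:
Op 1: fork(P0) -> P1. 3 ppages; refcounts: pp0:2 pp1:2 pp2:2
Op 2: write(P1, v1, 101). refcount(pp1)=2>1 -> COPY to pp3. 4 ppages; refcounts: pp0:2 pp1:1 pp2:2 pp3:1
Op 3: write(P1, v2, 113). refcount(pp2)=2>1 -> COPY to pp4. 5 ppages; refcounts: pp0:2 pp1:1 pp2:1 pp3:1 pp4:1
Op 4: read(P1, v2) -> 113. No state change.
Op 5: write(P1, v0, 198). refcount(pp0)=2>1 -> COPY to pp5. 6 ppages; refcounts: pp0:1 pp1:1 pp2:1 pp3:1 pp4:1 pp5:1
P0: v2 -> pp2 = 24
P1: v2 -> pp4 = 113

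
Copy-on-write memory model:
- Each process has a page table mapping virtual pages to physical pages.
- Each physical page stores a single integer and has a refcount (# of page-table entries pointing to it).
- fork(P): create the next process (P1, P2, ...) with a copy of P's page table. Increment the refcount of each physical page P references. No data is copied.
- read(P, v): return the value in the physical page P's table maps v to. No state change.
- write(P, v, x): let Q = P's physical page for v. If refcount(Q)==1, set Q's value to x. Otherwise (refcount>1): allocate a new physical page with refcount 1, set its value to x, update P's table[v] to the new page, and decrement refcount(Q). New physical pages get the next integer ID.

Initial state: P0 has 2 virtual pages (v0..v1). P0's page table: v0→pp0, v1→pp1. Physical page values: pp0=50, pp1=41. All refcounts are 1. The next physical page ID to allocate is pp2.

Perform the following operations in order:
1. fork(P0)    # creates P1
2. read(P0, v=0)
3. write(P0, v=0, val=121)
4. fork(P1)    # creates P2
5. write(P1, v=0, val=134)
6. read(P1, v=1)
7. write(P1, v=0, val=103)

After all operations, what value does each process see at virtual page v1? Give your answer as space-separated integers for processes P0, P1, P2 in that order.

Op 1: fork(P0) -> P1. 2 ppages; refcounts: pp0:2 pp1:2
Op 2: read(P0, v0) -> 50. No state change.
Op 3: write(P0, v0, 121). refcount(pp0)=2>1 -> COPY to pp2. 3 ppages; refcounts: pp0:1 pp1:2 pp2:1
Op 4: fork(P1) -> P2. 3 ppages; refcounts: pp0:2 pp1:3 pp2:1
Op 5: write(P1, v0, 134). refcount(pp0)=2>1 -> COPY to pp3. 4 ppages; refcounts: pp0:1 pp1:3 pp2:1 pp3:1
Op 6: read(P1, v1) -> 41. No state change.
Op 7: write(P1, v0, 103). refcount(pp3)=1 -> write in place. 4 ppages; refcounts: pp0:1 pp1:3 pp2:1 pp3:1
P0: v1 -> pp1 = 41
P1: v1 -> pp1 = 41
P2: v1 -> pp1 = 41

Answer: 41 41 41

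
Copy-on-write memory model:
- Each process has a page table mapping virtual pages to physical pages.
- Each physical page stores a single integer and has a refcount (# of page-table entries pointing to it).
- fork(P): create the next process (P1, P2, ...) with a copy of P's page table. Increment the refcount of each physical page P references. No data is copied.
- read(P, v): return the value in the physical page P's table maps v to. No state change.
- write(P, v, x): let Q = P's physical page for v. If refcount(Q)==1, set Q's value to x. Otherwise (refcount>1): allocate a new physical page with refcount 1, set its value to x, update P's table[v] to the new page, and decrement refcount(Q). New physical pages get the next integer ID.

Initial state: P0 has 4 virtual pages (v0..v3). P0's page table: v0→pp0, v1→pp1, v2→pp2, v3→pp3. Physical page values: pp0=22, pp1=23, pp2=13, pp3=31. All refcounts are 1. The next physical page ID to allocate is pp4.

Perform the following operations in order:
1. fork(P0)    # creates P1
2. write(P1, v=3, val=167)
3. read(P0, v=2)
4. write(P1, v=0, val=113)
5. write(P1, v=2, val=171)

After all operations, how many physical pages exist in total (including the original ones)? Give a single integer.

Op 1: fork(P0) -> P1. 4 ppages; refcounts: pp0:2 pp1:2 pp2:2 pp3:2
Op 2: write(P1, v3, 167). refcount(pp3)=2>1 -> COPY to pp4. 5 ppages; refcounts: pp0:2 pp1:2 pp2:2 pp3:1 pp4:1
Op 3: read(P0, v2) -> 13. No state change.
Op 4: write(P1, v0, 113). refcount(pp0)=2>1 -> COPY to pp5. 6 ppages; refcounts: pp0:1 pp1:2 pp2:2 pp3:1 pp4:1 pp5:1
Op 5: write(P1, v2, 171). refcount(pp2)=2>1 -> COPY to pp6. 7 ppages; refcounts: pp0:1 pp1:2 pp2:1 pp3:1 pp4:1 pp5:1 pp6:1

Answer: 7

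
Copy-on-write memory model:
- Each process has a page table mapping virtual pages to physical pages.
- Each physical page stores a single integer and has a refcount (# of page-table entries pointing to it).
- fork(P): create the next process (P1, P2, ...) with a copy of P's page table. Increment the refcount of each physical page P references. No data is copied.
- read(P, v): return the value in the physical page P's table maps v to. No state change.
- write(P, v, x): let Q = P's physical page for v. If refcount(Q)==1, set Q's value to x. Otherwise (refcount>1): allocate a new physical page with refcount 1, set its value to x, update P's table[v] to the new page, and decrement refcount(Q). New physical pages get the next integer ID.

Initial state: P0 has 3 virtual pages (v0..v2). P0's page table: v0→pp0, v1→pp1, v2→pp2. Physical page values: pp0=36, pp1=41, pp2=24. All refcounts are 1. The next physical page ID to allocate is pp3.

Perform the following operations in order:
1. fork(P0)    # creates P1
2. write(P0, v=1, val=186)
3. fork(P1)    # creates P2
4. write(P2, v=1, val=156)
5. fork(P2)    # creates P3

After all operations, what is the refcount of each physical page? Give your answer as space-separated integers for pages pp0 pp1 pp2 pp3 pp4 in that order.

Answer: 4 1 4 1 2

Derivation:
Op 1: fork(P0) -> P1. 3 ppages; refcounts: pp0:2 pp1:2 pp2:2
Op 2: write(P0, v1, 186). refcount(pp1)=2>1 -> COPY to pp3. 4 ppages; refcounts: pp0:2 pp1:1 pp2:2 pp3:1
Op 3: fork(P1) -> P2. 4 ppages; refcounts: pp0:3 pp1:2 pp2:3 pp3:1
Op 4: write(P2, v1, 156). refcount(pp1)=2>1 -> COPY to pp4. 5 ppages; refcounts: pp0:3 pp1:1 pp2:3 pp3:1 pp4:1
Op 5: fork(P2) -> P3. 5 ppages; refcounts: pp0:4 pp1:1 pp2:4 pp3:1 pp4:2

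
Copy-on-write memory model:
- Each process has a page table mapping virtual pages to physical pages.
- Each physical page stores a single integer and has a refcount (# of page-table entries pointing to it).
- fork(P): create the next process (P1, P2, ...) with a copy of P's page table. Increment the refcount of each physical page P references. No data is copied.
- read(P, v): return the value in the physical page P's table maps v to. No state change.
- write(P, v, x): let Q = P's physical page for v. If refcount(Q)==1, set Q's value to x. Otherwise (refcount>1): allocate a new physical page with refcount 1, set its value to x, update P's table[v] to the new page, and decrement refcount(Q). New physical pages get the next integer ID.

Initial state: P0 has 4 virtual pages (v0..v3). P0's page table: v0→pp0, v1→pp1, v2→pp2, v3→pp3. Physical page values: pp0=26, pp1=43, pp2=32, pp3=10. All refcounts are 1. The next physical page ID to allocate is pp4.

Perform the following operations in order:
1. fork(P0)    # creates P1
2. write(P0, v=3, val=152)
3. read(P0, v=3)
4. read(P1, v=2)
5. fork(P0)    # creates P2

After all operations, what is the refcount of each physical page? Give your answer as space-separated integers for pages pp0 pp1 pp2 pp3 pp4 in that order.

Op 1: fork(P0) -> P1. 4 ppages; refcounts: pp0:2 pp1:2 pp2:2 pp3:2
Op 2: write(P0, v3, 152). refcount(pp3)=2>1 -> COPY to pp4. 5 ppages; refcounts: pp0:2 pp1:2 pp2:2 pp3:1 pp4:1
Op 3: read(P0, v3) -> 152. No state change.
Op 4: read(P1, v2) -> 32. No state change.
Op 5: fork(P0) -> P2. 5 ppages; refcounts: pp0:3 pp1:3 pp2:3 pp3:1 pp4:2

Answer: 3 3 3 1 2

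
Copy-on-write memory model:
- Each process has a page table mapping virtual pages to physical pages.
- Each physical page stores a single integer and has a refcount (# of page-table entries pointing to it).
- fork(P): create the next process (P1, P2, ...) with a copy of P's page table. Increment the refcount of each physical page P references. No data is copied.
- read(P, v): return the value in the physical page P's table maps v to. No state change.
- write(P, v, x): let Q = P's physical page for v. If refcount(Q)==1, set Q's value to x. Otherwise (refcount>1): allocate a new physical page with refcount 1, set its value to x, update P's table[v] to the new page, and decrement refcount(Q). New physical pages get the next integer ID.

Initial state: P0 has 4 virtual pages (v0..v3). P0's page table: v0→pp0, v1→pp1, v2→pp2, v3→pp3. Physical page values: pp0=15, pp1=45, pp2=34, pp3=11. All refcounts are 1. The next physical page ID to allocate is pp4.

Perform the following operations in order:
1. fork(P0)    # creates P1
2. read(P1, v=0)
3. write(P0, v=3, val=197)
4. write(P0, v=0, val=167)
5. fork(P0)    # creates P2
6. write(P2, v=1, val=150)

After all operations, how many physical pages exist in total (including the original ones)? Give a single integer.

Answer: 7

Derivation:
Op 1: fork(P0) -> P1. 4 ppages; refcounts: pp0:2 pp1:2 pp2:2 pp3:2
Op 2: read(P1, v0) -> 15. No state change.
Op 3: write(P0, v3, 197). refcount(pp3)=2>1 -> COPY to pp4. 5 ppages; refcounts: pp0:2 pp1:2 pp2:2 pp3:1 pp4:1
Op 4: write(P0, v0, 167). refcount(pp0)=2>1 -> COPY to pp5. 6 ppages; refcounts: pp0:1 pp1:2 pp2:2 pp3:1 pp4:1 pp5:1
Op 5: fork(P0) -> P2. 6 ppages; refcounts: pp0:1 pp1:3 pp2:3 pp3:1 pp4:2 pp5:2
Op 6: write(P2, v1, 150). refcount(pp1)=3>1 -> COPY to pp6. 7 ppages; refcounts: pp0:1 pp1:2 pp2:3 pp3:1 pp4:2 pp5:2 pp6:1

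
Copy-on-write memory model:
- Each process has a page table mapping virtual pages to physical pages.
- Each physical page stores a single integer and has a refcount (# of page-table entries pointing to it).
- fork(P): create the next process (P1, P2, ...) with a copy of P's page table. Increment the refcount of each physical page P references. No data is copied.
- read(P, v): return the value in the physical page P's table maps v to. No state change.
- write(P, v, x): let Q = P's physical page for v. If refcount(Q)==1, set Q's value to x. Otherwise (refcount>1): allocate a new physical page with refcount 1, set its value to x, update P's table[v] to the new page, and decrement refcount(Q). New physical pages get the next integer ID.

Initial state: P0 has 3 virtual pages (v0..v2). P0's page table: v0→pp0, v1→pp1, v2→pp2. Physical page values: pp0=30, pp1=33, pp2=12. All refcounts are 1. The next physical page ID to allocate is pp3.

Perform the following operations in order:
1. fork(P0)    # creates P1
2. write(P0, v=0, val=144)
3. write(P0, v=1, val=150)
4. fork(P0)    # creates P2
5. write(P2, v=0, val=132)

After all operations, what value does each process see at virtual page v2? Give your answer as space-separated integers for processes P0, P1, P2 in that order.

Op 1: fork(P0) -> P1. 3 ppages; refcounts: pp0:2 pp1:2 pp2:2
Op 2: write(P0, v0, 144). refcount(pp0)=2>1 -> COPY to pp3. 4 ppages; refcounts: pp0:1 pp1:2 pp2:2 pp3:1
Op 3: write(P0, v1, 150). refcount(pp1)=2>1 -> COPY to pp4. 5 ppages; refcounts: pp0:1 pp1:1 pp2:2 pp3:1 pp4:1
Op 4: fork(P0) -> P2. 5 ppages; refcounts: pp0:1 pp1:1 pp2:3 pp3:2 pp4:2
Op 5: write(P2, v0, 132). refcount(pp3)=2>1 -> COPY to pp5. 6 ppages; refcounts: pp0:1 pp1:1 pp2:3 pp3:1 pp4:2 pp5:1
P0: v2 -> pp2 = 12
P1: v2 -> pp2 = 12
P2: v2 -> pp2 = 12

Answer: 12 12 12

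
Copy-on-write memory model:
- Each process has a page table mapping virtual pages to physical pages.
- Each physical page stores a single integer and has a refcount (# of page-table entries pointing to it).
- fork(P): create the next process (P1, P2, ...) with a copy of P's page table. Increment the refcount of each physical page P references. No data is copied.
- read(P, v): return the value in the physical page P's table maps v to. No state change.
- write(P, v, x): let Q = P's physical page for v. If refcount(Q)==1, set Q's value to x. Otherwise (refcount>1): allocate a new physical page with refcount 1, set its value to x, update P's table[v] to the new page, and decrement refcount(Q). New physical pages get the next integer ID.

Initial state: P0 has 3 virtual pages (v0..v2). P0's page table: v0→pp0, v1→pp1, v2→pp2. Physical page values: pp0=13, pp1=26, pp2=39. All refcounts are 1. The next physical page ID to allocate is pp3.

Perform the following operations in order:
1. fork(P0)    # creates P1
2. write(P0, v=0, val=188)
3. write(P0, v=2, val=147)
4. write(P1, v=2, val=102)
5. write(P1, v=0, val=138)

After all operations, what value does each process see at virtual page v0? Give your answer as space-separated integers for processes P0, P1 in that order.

Op 1: fork(P0) -> P1. 3 ppages; refcounts: pp0:2 pp1:2 pp2:2
Op 2: write(P0, v0, 188). refcount(pp0)=2>1 -> COPY to pp3. 4 ppages; refcounts: pp0:1 pp1:2 pp2:2 pp3:1
Op 3: write(P0, v2, 147). refcount(pp2)=2>1 -> COPY to pp4. 5 ppages; refcounts: pp0:1 pp1:2 pp2:1 pp3:1 pp4:1
Op 4: write(P1, v2, 102). refcount(pp2)=1 -> write in place. 5 ppages; refcounts: pp0:1 pp1:2 pp2:1 pp3:1 pp4:1
Op 5: write(P1, v0, 138). refcount(pp0)=1 -> write in place. 5 ppages; refcounts: pp0:1 pp1:2 pp2:1 pp3:1 pp4:1
P0: v0 -> pp3 = 188
P1: v0 -> pp0 = 138

Answer: 188 138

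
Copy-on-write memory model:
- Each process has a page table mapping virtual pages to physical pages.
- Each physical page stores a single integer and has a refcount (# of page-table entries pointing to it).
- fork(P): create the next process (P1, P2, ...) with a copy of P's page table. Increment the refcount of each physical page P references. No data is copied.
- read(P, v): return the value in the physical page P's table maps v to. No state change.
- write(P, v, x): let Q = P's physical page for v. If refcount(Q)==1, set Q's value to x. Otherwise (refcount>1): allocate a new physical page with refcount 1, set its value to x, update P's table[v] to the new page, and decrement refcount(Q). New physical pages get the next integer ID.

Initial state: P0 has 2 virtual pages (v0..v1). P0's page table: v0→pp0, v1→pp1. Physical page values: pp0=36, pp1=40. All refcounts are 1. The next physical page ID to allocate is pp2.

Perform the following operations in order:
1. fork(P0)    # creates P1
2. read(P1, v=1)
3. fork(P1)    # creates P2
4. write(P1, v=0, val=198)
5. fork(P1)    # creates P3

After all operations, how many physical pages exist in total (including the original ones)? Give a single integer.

Op 1: fork(P0) -> P1. 2 ppages; refcounts: pp0:2 pp1:2
Op 2: read(P1, v1) -> 40. No state change.
Op 3: fork(P1) -> P2. 2 ppages; refcounts: pp0:3 pp1:3
Op 4: write(P1, v0, 198). refcount(pp0)=3>1 -> COPY to pp2. 3 ppages; refcounts: pp0:2 pp1:3 pp2:1
Op 5: fork(P1) -> P3. 3 ppages; refcounts: pp0:2 pp1:4 pp2:2

Answer: 3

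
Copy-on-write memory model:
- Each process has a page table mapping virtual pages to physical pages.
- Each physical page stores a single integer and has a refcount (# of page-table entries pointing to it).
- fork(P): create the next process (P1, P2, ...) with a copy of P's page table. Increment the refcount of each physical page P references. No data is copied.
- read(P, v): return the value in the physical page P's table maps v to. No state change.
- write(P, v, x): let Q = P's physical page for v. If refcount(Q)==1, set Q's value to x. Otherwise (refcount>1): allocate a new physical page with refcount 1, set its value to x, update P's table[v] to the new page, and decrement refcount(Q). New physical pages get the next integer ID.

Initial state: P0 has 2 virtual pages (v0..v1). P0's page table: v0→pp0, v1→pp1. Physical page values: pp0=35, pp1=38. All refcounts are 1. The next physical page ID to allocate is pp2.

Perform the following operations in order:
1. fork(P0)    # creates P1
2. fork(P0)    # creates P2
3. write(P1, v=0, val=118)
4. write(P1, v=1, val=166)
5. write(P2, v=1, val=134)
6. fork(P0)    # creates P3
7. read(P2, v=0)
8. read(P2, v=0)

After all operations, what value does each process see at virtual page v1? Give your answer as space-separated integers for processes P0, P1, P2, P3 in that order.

Answer: 38 166 134 38

Derivation:
Op 1: fork(P0) -> P1. 2 ppages; refcounts: pp0:2 pp1:2
Op 2: fork(P0) -> P2. 2 ppages; refcounts: pp0:3 pp1:3
Op 3: write(P1, v0, 118). refcount(pp0)=3>1 -> COPY to pp2. 3 ppages; refcounts: pp0:2 pp1:3 pp2:1
Op 4: write(P1, v1, 166). refcount(pp1)=3>1 -> COPY to pp3. 4 ppages; refcounts: pp0:2 pp1:2 pp2:1 pp3:1
Op 5: write(P2, v1, 134). refcount(pp1)=2>1 -> COPY to pp4. 5 ppages; refcounts: pp0:2 pp1:1 pp2:1 pp3:1 pp4:1
Op 6: fork(P0) -> P3. 5 ppages; refcounts: pp0:3 pp1:2 pp2:1 pp3:1 pp4:1
Op 7: read(P2, v0) -> 35. No state change.
Op 8: read(P2, v0) -> 35. No state change.
P0: v1 -> pp1 = 38
P1: v1 -> pp3 = 166
P2: v1 -> pp4 = 134
P3: v1 -> pp1 = 38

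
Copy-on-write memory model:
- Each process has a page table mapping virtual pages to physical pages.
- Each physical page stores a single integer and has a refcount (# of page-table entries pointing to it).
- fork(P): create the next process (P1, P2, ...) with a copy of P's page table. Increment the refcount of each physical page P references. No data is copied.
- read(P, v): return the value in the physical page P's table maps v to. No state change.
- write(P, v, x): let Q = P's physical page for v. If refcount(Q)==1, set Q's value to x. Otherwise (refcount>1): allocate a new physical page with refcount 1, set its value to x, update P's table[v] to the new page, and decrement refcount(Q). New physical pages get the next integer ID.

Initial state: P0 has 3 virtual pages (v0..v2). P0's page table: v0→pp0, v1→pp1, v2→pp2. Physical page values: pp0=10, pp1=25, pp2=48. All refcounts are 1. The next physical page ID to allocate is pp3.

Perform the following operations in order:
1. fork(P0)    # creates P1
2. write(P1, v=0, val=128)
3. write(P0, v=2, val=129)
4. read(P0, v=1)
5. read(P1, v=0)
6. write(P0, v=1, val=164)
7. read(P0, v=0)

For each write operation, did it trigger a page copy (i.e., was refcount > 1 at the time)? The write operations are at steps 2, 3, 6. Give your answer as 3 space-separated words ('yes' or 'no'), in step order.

Op 1: fork(P0) -> P1. 3 ppages; refcounts: pp0:2 pp1:2 pp2:2
Op 2: write(P1, v0, 128). refcount(pp0)=2>1 -> COPY to pp3. 4 ppages; refcounts: pp0:1 pp1:2 pp2:2 pp3:1
Op 3: write(P0, v2, 129). refcount(pp2)=2>1 -> COPY to pp4. 5 ppages; refcounts: pp0:1 pp1:2 pp2:1 pp3:1 pp4:1
Op 4: read(P0, v1) -> 25. No state change.
Op 5: read(P1, v0) -> 128. No state change.
Op 6: write(P0, v1, 164). refcount(pp1)=2>1 -> COPY to pp5. 6 ppages; refcounts: pp0:1 pp1:1 pp2:1 pp3:1 pp4:1 pp5:1
Op 7: read(P0, v0) -> 10. No state change.

yes yes yes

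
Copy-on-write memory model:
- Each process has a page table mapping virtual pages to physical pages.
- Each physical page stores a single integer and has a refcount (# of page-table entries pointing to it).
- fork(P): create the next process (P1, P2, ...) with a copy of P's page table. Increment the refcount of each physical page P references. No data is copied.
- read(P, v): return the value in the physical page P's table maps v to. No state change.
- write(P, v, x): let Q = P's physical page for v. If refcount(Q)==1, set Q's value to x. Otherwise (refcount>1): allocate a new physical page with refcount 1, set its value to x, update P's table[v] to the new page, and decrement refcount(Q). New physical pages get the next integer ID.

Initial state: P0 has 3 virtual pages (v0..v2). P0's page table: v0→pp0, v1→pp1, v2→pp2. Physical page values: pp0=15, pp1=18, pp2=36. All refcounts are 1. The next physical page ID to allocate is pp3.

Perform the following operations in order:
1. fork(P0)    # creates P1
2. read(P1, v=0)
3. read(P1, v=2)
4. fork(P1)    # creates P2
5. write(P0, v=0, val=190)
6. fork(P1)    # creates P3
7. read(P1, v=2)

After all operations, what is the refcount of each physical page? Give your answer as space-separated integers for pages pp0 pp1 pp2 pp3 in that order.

Answer: 3 4 4 1

Derivation:
Op 1: fork(P0) -> P1. 3 ppages; refcounts: pp0:2 pp1:2 pp2:2
Op 2: read(P1, v0) -> 15. No state change.
Op 3: read(P1, v2) -> 36. No state change.
Op 4: fork(P1) -> P2. 3 ppages; refcounts: pp0:3 pp1:3 pp2:3
Op 5: write(P0, v0, 190). refcount(pp0)=3>1 -> COPY to pp3. 4 ppages; refcounts: pp0:2 pp1:3 pp2:3 pp3:1
Op 6: fork(P1) -> P3. 4 ppages; refcounts: pp0:3 pp1:4 pp2:4 pp3:1
Op 7: read(P1, v2) -> 36. No state change.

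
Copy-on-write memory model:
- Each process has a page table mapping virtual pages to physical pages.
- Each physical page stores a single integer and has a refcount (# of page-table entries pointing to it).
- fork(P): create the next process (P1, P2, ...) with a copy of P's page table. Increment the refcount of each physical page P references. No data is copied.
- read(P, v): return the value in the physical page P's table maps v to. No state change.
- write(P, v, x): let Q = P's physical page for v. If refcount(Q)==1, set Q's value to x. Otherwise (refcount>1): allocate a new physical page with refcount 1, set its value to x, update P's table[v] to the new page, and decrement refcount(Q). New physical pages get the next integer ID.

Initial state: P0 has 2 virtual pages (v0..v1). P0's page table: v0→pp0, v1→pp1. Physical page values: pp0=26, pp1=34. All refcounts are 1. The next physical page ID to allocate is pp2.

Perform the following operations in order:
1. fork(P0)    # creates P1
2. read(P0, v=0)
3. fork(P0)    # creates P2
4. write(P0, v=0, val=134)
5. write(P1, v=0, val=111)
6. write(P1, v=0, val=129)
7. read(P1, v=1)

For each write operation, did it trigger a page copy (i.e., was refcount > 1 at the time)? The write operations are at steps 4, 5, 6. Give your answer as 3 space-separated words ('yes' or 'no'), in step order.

Op 1: fork(P0) -> P1. 2 ppages; refcounts: pp0:2 pp1:2
Op 2: read(P0, v0) -> 26. No state change.
Op 3: fork(P0) -> P2. 2 ppages; refcounts: pp0:3 pp1:3
Op 4: write(P0, v0, 134). refcount(pp0)=3>1 -> COPY to pp2. 3 ppages; refcounts: pp0:2 pp1:3 pp2:1
Op 5: write(P1, v0, 111). refcount(pp0)=2>1 -> COPY to pp3. 4 ppages; refcounts: pp0:1 pp1:3 pp2:1 pp3:1
Op 6: write(P1, v0, 129). refcount(pp3)=1 -> write in place. 4 ppages; refcounts: pp0:1 pp1:3 pp2:1 pp3:1
Op 7: read(P1, v1) -> 34. No state change.

yes yes no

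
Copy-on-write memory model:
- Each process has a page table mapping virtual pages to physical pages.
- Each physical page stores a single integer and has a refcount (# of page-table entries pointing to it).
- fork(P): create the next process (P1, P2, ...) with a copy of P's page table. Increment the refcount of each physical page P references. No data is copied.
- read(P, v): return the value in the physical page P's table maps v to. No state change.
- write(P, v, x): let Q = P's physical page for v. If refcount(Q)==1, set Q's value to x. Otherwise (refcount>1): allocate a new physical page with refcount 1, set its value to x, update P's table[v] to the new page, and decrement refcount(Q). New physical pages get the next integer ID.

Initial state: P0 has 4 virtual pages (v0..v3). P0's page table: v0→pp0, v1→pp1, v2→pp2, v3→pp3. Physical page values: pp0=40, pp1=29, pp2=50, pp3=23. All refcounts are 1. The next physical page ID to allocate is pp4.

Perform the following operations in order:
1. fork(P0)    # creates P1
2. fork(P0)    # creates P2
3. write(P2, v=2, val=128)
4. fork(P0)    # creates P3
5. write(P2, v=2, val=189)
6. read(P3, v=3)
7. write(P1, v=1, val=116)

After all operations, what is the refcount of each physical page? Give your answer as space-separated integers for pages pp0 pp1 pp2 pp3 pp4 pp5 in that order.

Answer: 4 3 3 4 1 1

Derivation:
Op 1: fork(P0) -> P1. 4 ppages; refcounts: pp0:2 pp1:2 pp2:2 pp3:2
Op 2: fork(P0) -> P2. 4 ppages; refcounts: pp0:3 pp1:3 pp2:3 pp3:3
Op 3: write(P2, v2, 128). refcount(pp2)=3>1 -> COPY to pp4. 5 ppages; refcounts: pp0:3 pp1:3 pp2:2 pp3:3 pp4:1
Op 4: fork(P0) -> P3. 5 ppages; refcounts: pp0:4 pp1:4 pp2:3 pp3:4 pp4:1
Op 5: write(P2, v2, 189). refcount(pp4)=1 -> write in place. 5 ppages; refcounts: pp0:4 pp1:4 pp2:3 pp3:4 pp4:1
Op 6: read(P3, v3) -> 23. No state change.
Op 7: write(P1, v1, 116). refcount(pp1)=4>1 -> COPY to pp5. 6 ppages; refcounts: pp0:4 pp1:3 pp2:3 pp3:4 pp4:1 pp5:1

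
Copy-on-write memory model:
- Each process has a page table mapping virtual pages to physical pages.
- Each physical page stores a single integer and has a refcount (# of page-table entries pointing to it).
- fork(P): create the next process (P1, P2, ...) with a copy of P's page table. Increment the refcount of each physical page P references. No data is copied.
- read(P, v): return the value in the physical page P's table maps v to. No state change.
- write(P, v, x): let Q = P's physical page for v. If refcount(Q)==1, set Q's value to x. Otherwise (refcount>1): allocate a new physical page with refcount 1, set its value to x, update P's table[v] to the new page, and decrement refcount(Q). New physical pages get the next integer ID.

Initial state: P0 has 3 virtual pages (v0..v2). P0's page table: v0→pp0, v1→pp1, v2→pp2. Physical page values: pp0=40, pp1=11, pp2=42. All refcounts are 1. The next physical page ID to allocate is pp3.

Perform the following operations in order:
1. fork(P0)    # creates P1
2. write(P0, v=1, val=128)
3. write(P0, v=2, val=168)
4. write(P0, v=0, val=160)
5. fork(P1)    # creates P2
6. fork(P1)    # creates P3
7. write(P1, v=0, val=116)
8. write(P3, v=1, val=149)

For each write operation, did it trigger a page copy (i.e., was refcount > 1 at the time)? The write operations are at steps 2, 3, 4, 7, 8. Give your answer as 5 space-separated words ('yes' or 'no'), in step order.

Op 1: fork(P0) -> P1. 3 ppages; refcounts: pp0:2 pp1:2 pp2:2
Op 2: write(P0, v1, 128). refcount(pp1)=2>1 -> COPY to pp3. 4 ppages; refcounts: pp0:2 pp1:1 pp2:2 pp3:1
Op 3: write(P0, v2, 168). refcount(pp2)=2>1 -> COPY to pp4. 5 ppages; refcounts: pp0:2 pp1:1 pp2:1 pp3:1 pp4:1
Op 4: write(P0, v0, 160). refcount(pp0)=2>1 -> COPY to pp5. 6 ppages; refcounts: pp0:1 pp1:1 pp2:1 pp3:1 pp4:1 pp5:1
Op 5: fork(P1) -> P2. 6 ppages; refcounts: pp0:2 pp1:2 pp2:2 pp3:1 pp4:1 pp5:1
Op 6: fork(P1) -> P3. 6 ppages; refcounts: pp0:3 pp1:3 pp2:3 pp3:1 pp4:1 pp5:1
Op 7: write(P1, v0, 116). refcount(pp0)=3>1 -> COPY to pp6. 7 ppages; refcounts: pp0:2 pp1:3 pp2:3 pp3:1 pp4:1 pp5:1 pp6:1
Op 8: write(P3, v1, 149). refcount(pp1)=3>1 -> COPY to pp7. 8 ppages; refcounts: pp0:2 pp1:2 pp2:3 pp3:1 pp4:1 pp5:1 pp6:1 pp7:1

yes yes yes yes yes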